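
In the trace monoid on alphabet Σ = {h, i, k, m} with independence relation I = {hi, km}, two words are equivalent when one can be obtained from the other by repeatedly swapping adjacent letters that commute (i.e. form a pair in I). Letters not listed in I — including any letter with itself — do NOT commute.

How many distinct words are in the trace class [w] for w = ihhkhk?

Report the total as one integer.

3

0(i) covers ∅
1(h) covers ∅
2(h) covers 1:h
3(k) covers 0:i, 2:h
4(h) covers 3:k
5(k) covers 4:h
floor of heap: 0:i, 1:h
completions by unplaced set U, small U first (add the entries for U minus each lowest piece of U):
  |U|=1: {5}:1
  |U|=2: {4,5}:1
  |U|=3: {3,4,5}:1
  |U|=4: {0,3,4,5}:1  {2,3,4,5}:1
  start at 0(i): 1
  start at 1(h): 2
sum over floor = 3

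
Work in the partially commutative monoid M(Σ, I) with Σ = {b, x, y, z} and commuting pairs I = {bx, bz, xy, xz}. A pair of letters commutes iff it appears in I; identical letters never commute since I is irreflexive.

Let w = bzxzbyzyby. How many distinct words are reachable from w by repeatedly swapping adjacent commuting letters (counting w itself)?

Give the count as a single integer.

drop 0:b onto floor
drop 1:z onto floor
drop 2:x onto floor
drop 3:z onto {1:z}
drop 4:b onto {0:b}
drop 5:y onto {3:z, 4:b}
drop 6:z onto {5:y}
drop 7:y onto {6:z}
drop 8:b onto {7:y}
drop 9:y onto {8:b}
ground layer = {0:b, 1:z, 2:x}
drop-orders for the pieces not yet dropped (sum over which currently-grounded one goes next):
  1 to go: {2} 1  {9} 1
  2 to go: {2,9} 2  {8,9} 1
  3 to go: {2,8,9} 3  {7,8,9} 1
  4 to go: {2,7,8,9} 4  {6,7,8,9} 1
  5 to go: {2,6,7,8,9} 5  {5,6,7,8,9} 1
  6 to go: {2,5,6,7,8,9} 6  {3,5,6,7,8,9} 1  {4,5,6,7,8,9} 1
  7 to go: {0,4,5,6,7,8,9} 1  {1,3,5,6,7,8,9} 1  {2,3,5,6,7,8,9} 7  {2,4,5,6,7,8,9} 7  {3,4,5,6,7,8,9} 2
  8 to go: {0,2,4,5,6,7,8,9} 8  {0,3,4,5,6,7,8,9} 3  {1,2,3,5,6,7,8,9} 8  {1,3,4,5,6,7,8,9} 3  {2,3,4,5,6,7,8,9} 16
  if 0:b drops first: 27 orders
  if 1:z drops first: 27 orders
  if 2:x drops first: 6 orders
heap linearizations: 60

60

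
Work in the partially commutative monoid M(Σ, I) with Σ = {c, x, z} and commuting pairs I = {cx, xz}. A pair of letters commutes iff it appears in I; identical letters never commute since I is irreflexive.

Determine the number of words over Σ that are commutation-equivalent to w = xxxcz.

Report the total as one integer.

10

#0=x has no predecessor
#1=x depends on [0:x]
#2=x depends on [1:x]
#3=c has no predecessor
#4=z depends on [3:c]
sources: [0:x, 3:c]
N(rest) = Σ N(rest − s) over sources s of rest; N(one piece) = 1:
  size 1 → [2]=1  [4]=1
  size 2 → [1,2]=1  [2,4]=2  [3,4]=1
  size 3 → [0,1,2]=1  [1,2,4]=3  [2,3,4]=3
  first=0(x) contributes 6
  first=3(c) contributes 4
|[w]| = 10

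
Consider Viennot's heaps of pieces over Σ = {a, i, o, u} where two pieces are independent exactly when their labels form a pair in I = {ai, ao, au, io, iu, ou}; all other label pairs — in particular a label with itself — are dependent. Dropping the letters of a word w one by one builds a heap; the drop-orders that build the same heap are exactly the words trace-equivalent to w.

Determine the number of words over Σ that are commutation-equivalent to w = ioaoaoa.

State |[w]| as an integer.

140

0(i) covers ∅
1(o) covers ∅
2(a) covers ∅
3(o) covers 1:o
4(a) covers 2:a
5(o) covers 3:o
6(a) covers 4:a
floor of heap: 0:i, 1:o, 2:a
completions by unplaced set U, small U first (add the entries for U minus each lowest piece of U):
  |U|=1: {0}:1  {5}:1  {6}:1
  |U|=2: {0,5}:2  {0,6}:2  {3,5}:1  {4,6}:1  {5,6}:2
  |U|=3: {0,3,5}:3  {0,4,6}:3  {0,5,6}:6  {1,3,5}:1  {2,4,6}:1  {3,5,6}:3  {4,5,6}:3
  |U|=4: {0,1,3,5}:4  {0,2,4,6}:4  {0,3,5,6}:12  {0,4,5,6}:12  {1,3,5,6}:4  {2,4,5,6}:4  {3,4,5,6}:6
  |U|=5: {0,1,3,5,6}:20  {0,2,4,5,6}:20  {0,3,4,5,6}:30  {1,3,4,5,6}:10  {2,3,4,5,6}:10
  start at 0(i): 20
  start at 1(o): 60
  start at 2(a): 60
sum over floor = 140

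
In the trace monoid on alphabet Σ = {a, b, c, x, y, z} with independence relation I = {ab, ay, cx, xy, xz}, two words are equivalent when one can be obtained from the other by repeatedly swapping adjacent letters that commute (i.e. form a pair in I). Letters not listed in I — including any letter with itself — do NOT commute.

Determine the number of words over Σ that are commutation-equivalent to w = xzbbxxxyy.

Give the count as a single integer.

drop 0:x onto floor
drop 1:z onto floor
drop 2:b onto {0:x, 1:z}
drop 3:b onto {2:b}
drop 4:x onto {3:b}
drop 5:x onto {4:x}
drop 6:x onto {5:x}
drop 7:y onto {3:b}
drop 8:y onto {7:y}
ground layer = {0:x, 1:z}
drop-orders for the pieces not yet dropped (sum over which currently-grounded one goes next):
  1 to go: {6} 1  {8} 1
  2 to go: {5,6} 1  {6,8} 2  {7,8} 1
  3 to go: {4,5,6} 1  {5,6,8} 3  {6,7,8} 3
  4 to go: {4,5,6,8} 4  {5,6,7,8} 6
  5 to go: {4,5,6,7,8} 10
  6 to go: {3,4,5,6,7,8} 10
  7 to go: {2,3,4,5,6,7,8} 10
  if 0:x drops first: 10 orders
  if 1:z drops first: 10 orders
heap linearizations: 20

20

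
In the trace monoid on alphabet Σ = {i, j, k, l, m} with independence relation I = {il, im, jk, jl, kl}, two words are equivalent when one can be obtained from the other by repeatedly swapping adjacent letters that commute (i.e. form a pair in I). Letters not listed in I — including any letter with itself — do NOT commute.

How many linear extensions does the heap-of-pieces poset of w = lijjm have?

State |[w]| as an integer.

piece 0:l — minimal
piece 1:i — minimal
piece 2:j rests on {1:i}
piece 3:j rests on {2:j}
piece 4:m rests on {0:l, 3:j}
minimal pieces: {0:l, 1:i}
ways to finish when only these pieces remain (= sum over removing one remaining piece with nothing left below it):
  1 left: {4}→1
  2 left: {0,4}→1  {3,4}→1
  3 left: {0,3,4}→2  {2,3,4}→1
  placing 0:l first → 1 extensions
  placing 1:i first → 3 extensions
total linear extensions = 4

4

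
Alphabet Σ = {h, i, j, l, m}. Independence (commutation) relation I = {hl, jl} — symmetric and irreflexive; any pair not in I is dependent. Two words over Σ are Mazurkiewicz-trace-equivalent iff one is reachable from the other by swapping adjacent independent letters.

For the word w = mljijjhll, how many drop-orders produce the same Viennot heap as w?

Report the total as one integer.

20

piece 0:m — minimal
piece 1:l rests on {0:m}
piece 2:j rests on {0:m}
piece 3:i rests on {1:l, 2:j}
piece 4:j rests on {3:i}
piece 5:j rests on {4:j}
piece 6:h rests on {5:j}
piece 7:l rests on {3:i}
piece 8:l rests on {7:l}
minimal pieces: {0:m}
ways to finish when only these pieces remain (= sum over removing one remaining piece with nothing left below it):
  1 left: {6}→1  {8}→1
  2 left: {5,6}→1  {6,8}→2  {7,8}→1
  3 left: {4,5,6}→1  {5,6,8}→3  {6,7,8}→3
  4 left: {4,5,6,8}→4  {5,6,7,8}→6
  5 left: {4,5,6,7,8}→10
  6 left: {3,4,5,6,7,8}→10
  7 left: {1,3,4,5,6,7,8}→10  {2,3,4,5,6,7,8}→10
  placing 0:m first → 20 extensions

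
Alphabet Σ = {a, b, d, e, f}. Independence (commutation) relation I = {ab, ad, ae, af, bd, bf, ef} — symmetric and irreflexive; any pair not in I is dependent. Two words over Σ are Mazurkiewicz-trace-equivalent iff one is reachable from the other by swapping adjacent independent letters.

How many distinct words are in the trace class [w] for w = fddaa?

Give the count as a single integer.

10

0(f) covers ∅
1(d) covers 0:f
2(d) covers 1:d
3(a) covers ∅
4(a) covers 3:a
floor of heap: 0:f, 3:a
completions by unplaced set U, small U first (add the entries for U minus each lowest piece of U):
  |U|=1: {2}:1  {4}:1
  |U|=2: {1,2}:1  {2,4}:2  {3,4}:1
  |U|=3: {0,1,2}:1  {1,2,4}:3  {2,3,4}:3
  start at 0(f): 6
  start at 3(a): 4
sum over floor = 10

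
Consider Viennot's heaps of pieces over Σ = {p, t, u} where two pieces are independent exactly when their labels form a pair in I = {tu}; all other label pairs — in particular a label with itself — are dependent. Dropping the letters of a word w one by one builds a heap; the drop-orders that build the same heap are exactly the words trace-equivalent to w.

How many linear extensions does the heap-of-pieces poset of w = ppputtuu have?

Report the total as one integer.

#0=p has no predecessor
#1=p depends on [0:p]
#2=p depends on [1:p]
#3=u depends on [2:p]
#4=t depends on [2:p]
#5=t depends on [4:t]
#6=u depends on [3:u]
#7=u depends on [6:u]
sources: [0:p]
N(rest) = Σ N(rest − s) over sources s of rest; N(one piece) = 1:
  size 1 → [5]=1  [7]=1
  size 2 → [4,5]=1  [5,7]=2  [6,7]=1
  size 3 → [3,6,7]=1  [4,5,7]=3  [5,6,7]=3
  size 4 → [3,5,6,7]=4  [4,5,6,7]=6
  size 5 → [3,4,5,6,7]=10
  size 6 → [2,3,4,5,6,7]=10
  first=0(p) contributes 10

10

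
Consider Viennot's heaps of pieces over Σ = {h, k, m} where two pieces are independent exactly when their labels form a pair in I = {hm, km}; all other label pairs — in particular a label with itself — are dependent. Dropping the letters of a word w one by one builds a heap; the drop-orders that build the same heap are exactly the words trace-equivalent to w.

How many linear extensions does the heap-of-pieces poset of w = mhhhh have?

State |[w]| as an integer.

drop 0:m onto floor
drop 1:h onto floor
drop 2:h onto {1:h}
drop 3:h onto {2:h}
drop 4:h onto {3:h}
ground layer = {0:m, 1:h}
drop-orders for the pieces not yet dropped (sum over which currently-grounded one goes next):
  1 to go: {0} 1  {4} 1
  2 to go: {0,4} 2  {3,4} 1
  3 to go: {0,3,4} 3  {2,3,4} 1
  if 0:m drops first: 1 orders
  if 1:h drops first: 4 orders
heap linearizations: 5

5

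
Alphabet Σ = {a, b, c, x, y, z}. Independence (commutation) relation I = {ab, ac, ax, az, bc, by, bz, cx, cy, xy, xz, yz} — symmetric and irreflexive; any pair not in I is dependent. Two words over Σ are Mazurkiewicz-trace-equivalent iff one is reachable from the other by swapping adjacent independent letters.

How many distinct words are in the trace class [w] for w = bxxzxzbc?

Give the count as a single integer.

drop 0:b onto floor
drop 1:x onto {0:b}
drop 2:x onto {1:x}
drop 3:z onto floor
drop 4:x onto {2:x}
drop 5:z onto {3:z}
drop 6:b onto {4:x}
drop 7:c onto {5:z}
ground layer = {0:b, 3:z}
drop-orders for the pieces not yet dropped (sum over which currently-grounded one goes next):
  1 to go: {6} 1  {7} 1
  2 to go: {4,6} 1  {5,7} 1  {6,7} 2
  3 to go: {2,4,6} 1  {3,5,7} 1  {4,6,7} 3  {5,6,7} 3
  4 to go: {1,2,4,6} 1  {2,4,6,7} 4  {3,5,6,7} 4  {4,5,6,7} 6
  5 to go: {0,1,2,4,6} 1  {1,2,4,6,7} 5  {2,4,5,6,7} 10  {3,4,5,6,7} 10
  6 to go: {0,1,2,4,6,7} 6  {1,2,4,5,6,7} 15  {2,3,4,5,6,7} 20
  if 0:b drops first: 35 orders
  if 3:z drops first: 21 orders
heap linearizations: 56

56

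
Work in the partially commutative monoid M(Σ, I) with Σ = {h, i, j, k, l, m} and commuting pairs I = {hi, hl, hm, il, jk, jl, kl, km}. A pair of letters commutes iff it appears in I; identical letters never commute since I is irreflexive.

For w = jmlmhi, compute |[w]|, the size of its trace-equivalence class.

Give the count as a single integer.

0(j) covers ∅
1(m) covers 0:j
2(l) covers 1:m
3(m) covers 2:l
4(h) covers 0:j
5(i) covers 3:m
floor of heap: 0:j
completions by unplaced set U, small U first (add the entries for U minus each lowest piece of U):
  |U|=1: {4}:1  {5}:1
  |U|=2: {3,5}:1  {4,5}:2
  |U|=3: {2,3,5}:1  {3,4,5}:3
  |U|=4: {1,2,3,5}:1  {2,3,4,5}:4
  start at 0(j): 5

5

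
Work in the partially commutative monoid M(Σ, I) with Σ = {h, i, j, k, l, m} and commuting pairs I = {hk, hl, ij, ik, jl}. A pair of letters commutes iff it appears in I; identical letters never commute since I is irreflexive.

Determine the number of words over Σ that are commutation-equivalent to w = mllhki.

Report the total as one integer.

drop 0:m onto floor
drop 1:l onto {0:m}
drop 2:l onto {1:l}
drop 3:h onto {0:m}
drop 4:k onto {2:l}
drop 5:i onto {2:l, 3:h}
ground layer = {0:m}
drop-orders for the pieces not yet dropped (sum over which currently-grounded one goes next):
  1 to go: {4} 1  {5} 1
  2 to go: {3,5} 1  {4,5} 2
  3 to go: {2,4,5} 2  {3,4,5} 3
  4 to go: {1,2,4,5} 2  {2,3,4,5} 5
  if 0:m drops first: 7 orders

7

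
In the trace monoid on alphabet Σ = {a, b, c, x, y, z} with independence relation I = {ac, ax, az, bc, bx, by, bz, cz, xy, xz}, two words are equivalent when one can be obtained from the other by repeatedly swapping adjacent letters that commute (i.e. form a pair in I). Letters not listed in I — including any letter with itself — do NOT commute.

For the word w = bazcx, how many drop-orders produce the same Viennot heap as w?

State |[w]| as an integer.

30

0(b) covers ∅
1(a) covers 0:b
2(z) covers ∅
3(c) covers ∅
4(x) covers 3:c
floor of heap: 0:b, 2:z, 3:c
completions by unplaced set U, small U first (add the entries for U minus each lowest piece of U):
  |U|=1: {1}:1  {2}:1  {4}:1
  |U|=2: {0,1}:1  {1,2}:2  {1,4}:2  {2,4}:2  {3,4}:1
  |U|=3: {0,1,2}:3  {0,1,4}:3  {1,2,4}:6  {1,3,4}:3  {2,3,4}:3
  start at 0(b): 12
  start at 2(z): 6
  start at 3(c): 12
sum over floor = 30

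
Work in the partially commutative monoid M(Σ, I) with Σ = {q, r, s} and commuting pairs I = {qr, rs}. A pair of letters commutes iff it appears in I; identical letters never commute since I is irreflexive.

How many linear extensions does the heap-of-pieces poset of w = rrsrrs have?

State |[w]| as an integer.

piece 0:r — minimal
piece 1:r rests on {0:r}
piece 2:s — minimal
piece 3:r rests on {1:r}
piece 4:r rests on {3:r}
piece 5:s rests on {2:s}
minimal pieces: {0:r, 2:s}
ways to finish when only these pieces remain (= sum over removing one remaining piece with nothing left below it):
  1 left: {4}→1  {5}→1
  2 left: {2,5}→1  {3,4}→1  {4,5}→2
  3 left: {1,3,4}→1  {2,4,5}→3  {3,4,5}→3
  4 left: {0,1,3,4}→1  {1,3,4,5}→4  {2,3,4,5}→6
  placing 0:r first → 10 extensions
  placing 2:s first → 5 extensions
total linear extensions = 15

15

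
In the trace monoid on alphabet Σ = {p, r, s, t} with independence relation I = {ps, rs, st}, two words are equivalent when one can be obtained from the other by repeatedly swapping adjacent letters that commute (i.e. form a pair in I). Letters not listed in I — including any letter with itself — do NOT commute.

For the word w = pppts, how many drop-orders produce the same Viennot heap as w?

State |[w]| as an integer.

piece 0:p — minimal
piece 1:p rests on {0:p}
piece 2:p rests on {1:p}
piece 3:t rests on {2:p}
piece 4:s — minimal
minimal pieces: {0:p, 4:s}
ways to finish when only these pieces remain (= sum over removing one remaining piece with nothing left below it):
  1 left: {3}→1  {4}→1
  2 left: {2,3}→1  {3,4}→2
  3 left: {1,2,3}→1  {2,3,4}→3
  placing 0:p first → 4 extensions
  placing 4:s first → 1 extensions
total linear extensions = 5

5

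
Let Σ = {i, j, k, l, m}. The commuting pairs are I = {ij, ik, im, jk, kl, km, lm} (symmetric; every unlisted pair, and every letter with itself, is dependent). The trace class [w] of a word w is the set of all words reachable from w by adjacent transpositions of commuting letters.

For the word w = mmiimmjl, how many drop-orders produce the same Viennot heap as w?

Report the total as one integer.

0(m) covers ∅
1(m) covers 0:m
2(i) covers ∅
3(i) covers 2:i
4(m) covers 1:m
5(m) covers 4:m
6(j) covers 5:m
7(l) covers 3:i, 6:j
floor of heap: 0:m, 2:i
completions by unplaced set U, small U first (add the entries for U minus each lowest piece of U):
  |U|=1: {7}:1
  |U|=2: {3,7}:1  {6,7}:1
  |U|=3: {2,3,7}:1  {3,6,7}:2  {5,6,7}:1
  |U|=4: {2,3,6,7}:3  {3,5,6,7}:3  {4,5,6,7}:1
  |U|=5: {1,4,5,6,7}:1  {2,3,5,6,7}:6  {3,4,5,6,7}:4
  |U|=6: {0,1,4,5,6,7}:1  {1,3,4,5,6,7}:5  {2,3,4,5,6,7}:10
  start at 0(m): 15
  start at 2(i): 6
sum over floor = 21

21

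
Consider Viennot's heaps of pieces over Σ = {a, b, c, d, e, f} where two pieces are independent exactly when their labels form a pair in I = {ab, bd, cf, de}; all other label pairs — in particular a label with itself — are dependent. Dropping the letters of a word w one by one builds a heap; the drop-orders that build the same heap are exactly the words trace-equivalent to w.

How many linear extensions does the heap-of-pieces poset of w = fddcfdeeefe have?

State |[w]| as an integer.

8

drop 0:f onto floor
drop 1:d onto {0:f}
drop 2:d onto {1:d}
drop 3:c onto {2:d}
drop 4:f onto {2:d}
drop 5:d onto {3:c, 4:f}
drop 6:e onto {3:c, 4:f}
drop 7:e onto {6:e}
drop 8:e onto {7:e}
drop 9:f onto {5:d, 8:e}
drop 10:e onto {9:f}
ground layer = {0:f}
drop-orders for the pieces not yet dropped (sum over which currently-grounded one goes next):
  1 to go: {10} 1
  2 to go: {9,10} 1
  3 to go: {5,9,10} 1  {8,9,10} 1
  4 to go: {5,8,9,10} 2  {7,8,9,10} 1
  5 to go: {5,7,8,9,10} 3  {6,7,8,9,10} 1
  6 to go: {5,6,7,8,9,10} 4
  7 to go: {3,5,6,7,8,9,10} 4  {4,5,6,7,8,9,10} 4
  8 to go: {3,4,5,6,7,8,9,10} 8
  9 to go: {2,3,4,5,6,7,8,9,10} 8
  if 0:f drops first: 8 orders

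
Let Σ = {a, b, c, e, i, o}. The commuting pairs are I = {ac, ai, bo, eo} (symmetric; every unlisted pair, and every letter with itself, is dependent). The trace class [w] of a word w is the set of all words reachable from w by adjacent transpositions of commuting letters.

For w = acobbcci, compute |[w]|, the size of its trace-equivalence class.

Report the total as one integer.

0(a) covers ∅
1(c) covers ∅
2(o) covers 0:a, 1:c
3(b) covers 0:a, 1:c
4(b) covers 3:b
5(c) covers 2:o, 4:b
6(c) covers 5:c
7(i) covers 6:c
floor of heap: 0:a, 1:c
completions by unplaced set U, small U first (add the entries for U minus each lowest piece of U):
  |U|=1: {7}:1
  |U|=2: {6,7}:1
  |U|=3: {5,6,7}:1
  |U|=4: {2,5,6,7}:1  {4,5,6,7}:1
  |U|=5: {2,4,5,6,7}:2  {3,4,5,6,7}:1
  |U|=6: {2,3,4,5,6,7}:3
  start at 0(a): 3
  start at 1(c): 3
sum over floor = 6

6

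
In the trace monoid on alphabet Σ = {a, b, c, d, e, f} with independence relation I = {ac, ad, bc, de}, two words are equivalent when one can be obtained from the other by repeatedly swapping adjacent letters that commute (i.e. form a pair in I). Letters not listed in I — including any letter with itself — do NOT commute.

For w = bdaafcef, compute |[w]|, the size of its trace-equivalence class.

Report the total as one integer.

drop 0:b onto floor
drop 1:d onto {0:b}
drop 2:a onto {0:b}
drop 3:a onto {2:a}
drop 4:f onto {1:d, 3:a}
drop 5:c onto {4:f}
drop 6:e onto {5:c}
drop 7:f onto {6:e}
ground layer = {0:b}
drop-orders for the pieces not yet dropped (sum over which currently-grounded one goes next):
  1 to go: {7} 1
  2 to go: {6,7} 1
  3 to go: {5,6,7} 1
  4 to go: {4,5,6,7} 1
  5 to go: {1,4,5,6,7} 1  {3,4,5,6,7} 1
  6 to go: {1,3,4,5,6,7} 2  {2,3,4,5,6,7} 1
  if 0:b drops first: 3 orders

3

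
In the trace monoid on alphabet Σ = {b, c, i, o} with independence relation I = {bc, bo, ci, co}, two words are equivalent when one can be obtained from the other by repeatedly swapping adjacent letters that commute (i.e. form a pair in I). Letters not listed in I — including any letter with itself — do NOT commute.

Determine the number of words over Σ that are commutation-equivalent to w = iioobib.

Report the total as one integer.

#0=i has no predecessor
#1=i depends on [0:i]
#2=o depends on [1:i]
#3=o depends on [2:o]
#4=b depends on [1:i]
#5=i depends on [3:o, 4:b]
#6=b depends on [5:i]
sources: [0:i]
N(rest) = Σ N(rest − s) over sources s of rest; N(one piece) = 1:
  size 1 → [6]=1
  size 2 → [5,6]=1
  size 3 → [3,5,6]=1  [4,5,6]=1
  size 4 → [2,3,5,6]=1  [3,4,5,6]=2
  size 5 → [2,3,4,5,6]=3
  first=0(i) contributes 3

3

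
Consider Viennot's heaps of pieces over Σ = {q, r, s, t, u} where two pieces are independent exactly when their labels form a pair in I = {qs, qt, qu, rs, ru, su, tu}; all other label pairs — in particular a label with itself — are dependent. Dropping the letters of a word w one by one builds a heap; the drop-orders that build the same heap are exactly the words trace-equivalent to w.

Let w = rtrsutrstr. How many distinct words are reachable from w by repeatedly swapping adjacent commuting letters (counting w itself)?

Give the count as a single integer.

piece 0:r — minimal
piece 1:t rests on {0:r}
piece 2:r rests on {1:t}
piece 3:s rests on {1:t}
piece 4:u — minimal
piece 5:t rests on {2:r, 3:s}
piece 6:r rests on {5:t}
piece 7:s rests on {5:t}
piece 8:t rests on {6:r, 7:s}
piece 9:r rests on {8:t}
minimal pieces: {0:r, 4:u}
ways to finish when only these pieces remain (= sum over removing one remaining piece with nothing left below it):
  1 left: {4}→1  {9}→1
  2 left: {4,9}→2  {8,9}→1
  3 left: {4,8,9}→3  {6,8,9}→1  {7,8,9}→1
  4 left: {4,6,8,9}→4  {4,7,8,9}→4  {6,7,8,9}→2
  5 left: {4,6,7,8,9}→10  {5,6,7,8,9}→2
  6 left: {2,5,6,7,8,9}→2  {3,5,6,7,8,9}→2  {4,5,6,7,8,9}→12
  7 left: {2,3,5,6,7,8,9}→4  {2,4,5,6,7,8,9}→14  {3,4,5,6,7,8,9}→14
  8 left: {1,2,3,5,6,7,8,9}→4  {2,3,4,5,6,7,8,9}→32
  placing 0:r first → 36 extensions
  placing 4:u first → 4 extensions
total linear extensions = 40

40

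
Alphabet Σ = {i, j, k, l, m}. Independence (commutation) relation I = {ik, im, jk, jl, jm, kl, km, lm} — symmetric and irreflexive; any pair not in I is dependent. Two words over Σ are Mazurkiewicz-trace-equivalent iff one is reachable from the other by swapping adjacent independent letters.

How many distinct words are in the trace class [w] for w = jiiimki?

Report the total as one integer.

drop 0:j onto floor
drop 1:i onto {0:j}
drop 2:i onto {1:i}
drop 3:i onto {2:i}
drop 4:m onto floor
drop 5:k onto floor
drop 6:i onto {3:i}
ground layer = {0:j, 4:m, 5:k}
drop-orders for the pieces not yet dropped (sum over which currently-grounded one goes next):
  1 to go: {4} 1  {5} 1  {6} 1
  2 to go: {3,6} 1  {4,5} 2  {4,6} 2  {5,6} 2
  3 to go: {2,3,6} 1  {3,4,6} 3  {3,5,6} 3  {4,5,6} 6
  4 to go: {1,2,3,6} 1  {2,3,4,6} 4  {2,3,5,6} 4  {3,4,5,6} 12
  5 to go: {0,1,2,3,6} 1  {1,2,3,4,6} 5  {1,2,3,5,6} 5  {2,3,4,5,6} 20
  if 0:j drops first: 30 orders
  if 4:m drops first: 6 orders
  if 5:k drops first: 6 orders
heap linearizations: 42

42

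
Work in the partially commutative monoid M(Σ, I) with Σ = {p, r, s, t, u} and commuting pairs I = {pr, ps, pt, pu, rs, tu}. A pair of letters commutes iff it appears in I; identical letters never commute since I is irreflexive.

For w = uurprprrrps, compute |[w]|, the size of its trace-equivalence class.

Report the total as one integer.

990

piece 0:u — minimal
piece 1:u rests on {0:u}
piece 2:r rests on {1:u}
piece 3:p — minimal
piece 4:r rests on {2:r}
piece 5:p rests on {3:p}
piece 6:r rests on {4:r}
piece 7:r rests on {6:r}
piece 8:r rests on {7:r}
piece 9:p rests on {5:p}
piece 10:s rests on {1:u}
minimal pieces: {0:u, 3:p}
ways to finish when only these pieces remain (= sum over removing one remaining piece with nothing left below it):
  1 left: {8}→1  {9}→1  {10}→1
  2 left: {5,9}→1  {7,8}→1  {8,9}→2  {8,10}→2  {9,10}→2
  3 left: {3,5,9}→1  {5,8,9}→3  {5,9,10}→3  {6,7,8}→1  {7,8,9}→3  {7,8,10}→3  {8,9,10}→6
  4 left: {3,5,8,9}→4  {3,5,9,10}→4  {4,6,7,8}→1  {5,7,8,9}→6  {5,8,9,10}→12  {6,7,8,9}→4  {6,7,8,10}→4  {7,8,9,10}→12
  5 left: {2,4,6,7,8}→1  {3,5,7,8,9}→10  {3,5,8,9,10}→20  {4,6,7,8,9}→5  {4,6,7,8,10}→5  {5,6,7,8,9}→10  {5,7,8,9,10}→30  {6,7,8,9,10}→20
  6 left: {2,4,6,7,8,9}→6  {2,4,6,7,8,10}→6  {3,5,6,7,8,9}→20  {3,5,7,8,9,10}→60  {4,5,6,7,8,9}→15  {4,6,7,8,9,10}→30  {5,6,7,8,9,10}→60
  7 left: {1,2,4,6,7,8,10}→6  {2,4,5,6,7,8,9}→21  {2,4,6,7,8,9,10}→42  {3,4,5,6,7,8,9}→35  {3,5,6,7,8,9,10}→140  {4,5,6,7,8,9,10}→105
  8 left: {0,1,2,4,6,7,8,10}→6  {1,2,4,6,7,8,9,10}→48  {2,3,4,5,6,7,8,9}→56  {2,4,5,6,7,8,9,10}→168  {3,4,5,6,7,8,9,10}→280
  9 left: {0,1,2,4,6,7,8,9,10}→54  {1,2,4,5,6,7,8,9,10}→216  {2,3,4,5,6,7,8,9,10}→504
  placing 0:u first → 720 extensions
  placing 3:p first → 270 extensions
total linear extensions = 990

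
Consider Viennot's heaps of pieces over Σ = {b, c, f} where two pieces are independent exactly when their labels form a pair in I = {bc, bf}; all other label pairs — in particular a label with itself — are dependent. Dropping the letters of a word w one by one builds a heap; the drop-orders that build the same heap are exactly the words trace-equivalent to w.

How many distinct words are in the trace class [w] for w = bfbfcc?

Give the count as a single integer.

15

0(b) covers ∅
1(f) covers ∅
2(b) covers 0:b
3(f) covers 1:f
4(c) covers 3:f
5(c) covers 4:c
floor of heap: 0:b, 1:f
completions by unplaced set U, small U first (add the entries for U minus each lowest piece of U):
  |U|=1: {2}:1  {5}:1
  |U|=2: {0,2}:1  {2,5}:2  {4,5}:1
  |U|=3: {0,2,5}:3  {2,4,5}:3  {3,4,5}:1
  |U|=4: {0,2,4,5}:6  {1,3,4,5}:1  {2,3,4,5}:4
  start at 0(b): 5
  start at 1(f): 10
sum over floor = 15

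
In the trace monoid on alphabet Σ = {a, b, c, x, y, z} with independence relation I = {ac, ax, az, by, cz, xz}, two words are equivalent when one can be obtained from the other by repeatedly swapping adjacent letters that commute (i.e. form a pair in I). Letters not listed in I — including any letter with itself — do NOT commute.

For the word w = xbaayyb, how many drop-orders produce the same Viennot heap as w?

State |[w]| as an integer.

3

piece 0:x — minimal
piece 1:b rests on {0:x}
piece 2:a rests on {1:b}
piece 3:a rests on {2:a}
piece 4:y rests on {3:a}
piece 5:y rests on {4:y}
piece 6:b rests on {3:a}
minimal pieces: {0:x}
ways to finish when only these pieces remain (= sum over removing one remaining piece with nothing left below it):
  1 left: {5}→1  {6}→1
  2 left: {4,5}→1  {5,6}→2
  3 left: {4,5,6}→3
  4 left: {3,4,5,6}→3
  5 left: {2,3,4,5,6}→3
  placing 0:x first → 3 extensions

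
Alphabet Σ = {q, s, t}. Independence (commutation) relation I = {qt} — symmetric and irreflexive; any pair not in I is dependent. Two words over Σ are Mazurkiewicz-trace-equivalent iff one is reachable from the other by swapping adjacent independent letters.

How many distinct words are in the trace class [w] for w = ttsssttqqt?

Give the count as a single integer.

drop 0:t onto floor
drop 1:t onto {0:t}
drop 2:s onto {1:t}
drop 3:s onto {2:s}
drop 4:s onto {3:s}
drop 5:t onto {4:s}
drop 6:t onto {5:t}
drop 7:q onto {4:s}
drop 8:q onto {7:q}
drop 9:t onto {6:t}
ground layer = {0:t}
drop-orders for the pieces not yet dropped (sum over which currently-grounded one goes next):
  1 to go: {8} 1  {9} 1
  2 to go: {6,9} 1  {7,8} 1  {8,9} 2
  3 to go: {5,6,9} 1  {6,8,9} 3  {7,8,9} 3
  4 to go: {5,6,8,9} 4  {6,7,8,9} 6
  5 to go: {5,6,7,8,9} 10
  6 to go: {4,5,6,7,8,9} 10
  7 to go: {3,4,5,6,7,8,9} 10
  8 to go: {2,3,4,5,6,7,8,9} 10
  if 0:t drops first: 10 orders

10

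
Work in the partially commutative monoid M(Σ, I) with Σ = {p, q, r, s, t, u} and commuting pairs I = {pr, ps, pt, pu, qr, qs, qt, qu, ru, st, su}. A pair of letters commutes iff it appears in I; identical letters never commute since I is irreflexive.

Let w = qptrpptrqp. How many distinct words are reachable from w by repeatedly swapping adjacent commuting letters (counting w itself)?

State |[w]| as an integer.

210

drop 0:q onto floor
drop 1:p onto {0:q}
drop 2:t onto floor
drop 3:r onto {2:t}
drop 4:p onto {1:p}
drop 5:p onto {4:p}
drop 6:t onto {3:r}
drop 7:r onto {6:t}
drop 8:q onto {5:p}
drop 9:p onto {8:q}
ground layer = {0:q, 2:t}
drop-orders for the pieces not yet dropped (sum over which currently-grounded one goes next):
  1 to go: {7} 1  {9} 1
  2 to go: {6,7} 1  {7,9} 2  {8,9} 1
  3 to go: {3,6,7} 1  {5,8,9} 1  {6,7,9} 3  {7,8,9} 3
  4 to go: {2,3,6,7} 1  {3,6,7,9} 4  {4,5,8,9} 1  {5,7,8,9} 4  {6,7,8,9} 6
  5 to go: {1,4,5,8,9} 1  {2,3,6,7,9} 5  {3,6,7,8,9} 10  {4,5,7,8,9} 5  {5,6,7,8,9} 10
  6 to go: {0,1,4,5,8,9} 1  {1,4,5,7,8,9} 6  {2,3,6,7,8,9} 15  {3,5,6,7,8,9} 20  {4,5,6,7,8,9} 15
  7 to go: {0,1,4,5,7,8,9} 7  {1,4,5,6,7,8,9} 21  {2,3,5,6,7,8,9} 35  {3,4,5,6,7,8,9} 35
  8 to go: {0,1,4,5,6,7,8,9} 28  {1,3,4,5,6,7,8,9} 56  {2,3,4,5,6,7,8,9} 70
  if 0:q drops first: 126 orders
  if 2:t drops first: 84 orders
heap linearizations: 210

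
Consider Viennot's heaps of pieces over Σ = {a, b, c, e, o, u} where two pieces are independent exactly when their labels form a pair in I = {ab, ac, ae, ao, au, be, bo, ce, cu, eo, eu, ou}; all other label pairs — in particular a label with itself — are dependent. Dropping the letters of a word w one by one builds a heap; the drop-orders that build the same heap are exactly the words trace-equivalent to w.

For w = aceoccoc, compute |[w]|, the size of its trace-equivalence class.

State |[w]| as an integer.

drop 0:a onto floor
drop 1:c onto floor
drop 2:e onto floor
drop 3:o onto {1:c}
drop 4:c onto {3:o}
drop 5:c onto {4:c}
drop 6:o onto {5:c}
drop 7:c onto {6:o}
ground layer = {0:a, 1:c, 2:e}
drop-orders for the pieces not yet dropped (sum over which currently-grounded one goes next):
  1 to go: {0} 1  {2} 1  {7} 1
  2 to go: {0,2} 2  {0,7} 2  {2,7} 2  {6,7} 1
  3 to go: {0,2,7} 6  {0,6,7} 3  {2,6,7} 3  {5,6,7} 1
  4 to go: {0,2,6,7} 12  {0,5,6,7} 4  {2,5,6,7} 4  {4,5,6,7} 1
  5 to go: {0,2,5,6,7} 20  {0,4,5,6,7} 5  {2,4,5,6,7} 5  {3,4,5,6,7} 1
  6 to go: {0,2,4,5,6,7} 30  {0,3,4,5,6,7} 6  {1,3,4,5,6,7} 1  {2,3,4,5,6,7} 6
  if 0:a drops first: 7 orders
  if 1:c drops first: 42 orders
  if 2:e drops first: 7 orders
heap linearizations: 56

56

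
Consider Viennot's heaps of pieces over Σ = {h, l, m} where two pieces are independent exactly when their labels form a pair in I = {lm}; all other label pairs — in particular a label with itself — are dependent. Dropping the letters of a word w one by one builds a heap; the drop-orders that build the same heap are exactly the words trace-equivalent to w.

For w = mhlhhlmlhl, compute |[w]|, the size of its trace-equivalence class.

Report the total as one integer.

0(m) covers ∅
1(h) covers 0:m
2(l) covers 1:h
3(h) covers 2:l
4(h) covers 3:h
5(l) covers 4:h
6(m) covers 4:h
7(l) covers 5:l
8(h) covers 6:m, 7:l
9(l) covers 8:h
floor of heap: 0:m
completions by unplaced set U, small U first (add the entries for U minus each lowest piece of U):
  |U|=1: {9}:1
  |U|=2: {8,9}:1
  |U|=3: {6,8,9}:1  {7,8,9}:1
  |U|=4: {5,7,8,9}:1  {6,7,8,9}:2
  |U|=5: {5,6,7,8,9}:3
  |U|=6: {4,5,6,7,8,9}:3
  |U|=7: {3,4,5,6,7,8,9}:3
  |U|=8: {2,3,4,5,6,7,8,9}:3
  start at 0(m): 3

3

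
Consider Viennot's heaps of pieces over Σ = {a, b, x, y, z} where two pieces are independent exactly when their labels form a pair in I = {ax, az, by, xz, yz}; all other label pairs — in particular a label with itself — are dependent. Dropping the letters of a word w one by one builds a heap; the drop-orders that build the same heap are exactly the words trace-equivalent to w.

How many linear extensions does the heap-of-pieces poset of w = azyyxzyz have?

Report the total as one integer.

56

#0=a has no predecessor
#1=z has no predecessor
#2=y depends on [0:a]
#3=y depends on [2:y]
#4=x depends on [3:y]
#5=z depends on [1:z]
#6=y depends on [4:x]
#7=z depends on [5:z]
sources: [0:a, 1:z]
N(rest) = Σ N(rest − s) over sources s of rest; N(one piece) = 1:
  size 1 → [6]=1  [7]=1
  size 2 → [4,6]=1  [5,7]=1  [6,7]=2
  size 3 → [1,5,7]=1  [3,4,6]=1  [4,6,7]=3  [5,6,7]=3
  size 4 → [1,5,6,7]=4  [2,3,4,6]=1  [3,4,6,7]=4  [4,5,6,7]=6
  size 5 → [0,2,3,4,6]=1  [1,4,5,6,7]=10  [2,3,4,6,7]=5  [3,4,5,6,7]=10
  size 6 → [0,2,3,4,6,7]=6  [1,3,4,5,6,7]=20  [2,3,4,5,6,7]=15
  first=0(a) contributes 35
  first=1(z) contributes 21
|[w]| = 56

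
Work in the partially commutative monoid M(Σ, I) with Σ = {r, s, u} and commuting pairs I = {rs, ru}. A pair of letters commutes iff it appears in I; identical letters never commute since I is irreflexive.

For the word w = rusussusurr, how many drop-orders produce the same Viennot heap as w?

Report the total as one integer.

piece 0:r — minimal
piece 1:u — minimal
piece 2:s rests on {1:u}
piece 3:u rests on {2:s}
piece 4:s rests on {3:u}
piece 5:s rests on {4:s}
piece 6:u rests on {5:s}
piece 7:s rests on {6:u}
piece 8:u rests on {7:s}
piece 9:r rests on {0:r}
piece 10:r rests on {9:r}
minimal pieces: {0:r, 1:u}
ways to finish when only these pieces remain (= sum over removing one remaining piece with nothing left below it):
  1 left: {8}→1  {10}→1
  2 left: {7,8}→1  {8,10}→2  {9,10}→1
  3 left: {0,9,10}→1  {6,7,8}→1  {7,8,10}→3  {8,9,10}→3
  4 left: {0,8,9,10}→4  {5,6,7,8}→1  {6,7,8,10}→4  {7,8,9,10}→6
  5 left: {0,7,8,9,10}→10  {4,5,6,7,8}→1  {5,6,7,8,10}→5  {6,7,8,9,10}→10
  6 left: {0,6,7,8,9,10}→20  {3,4,5,6,7,8}→1  {4,5,6,7,8,10}→6  {5,6,7,8,9,10}→15
  7 left: {0,5,6,7,8,9,10}→35  {2,3,4,5,6,7,8}→1  {3,4,5,6,7,8,10}→7  {4,5,6,7,8,9,10}→21
  8 left: {0,4,5,6,7,8,9,10}→56  {1,2,3,4,5,6,7,8}→1  {2,3,4,5,6,7,8,10}→8  {3,4,5,6,7,8,9,10}→28
  9 left: {0,3,4,5,6,7,8,9,10}→84  {1,2,3,4,5,6,7,8,10}→9  {2,3,4,5,6,7,8,9,10}→36
  placing 0:r first → 45 extensions
  placing 1:u first → 120 extensions
total linear extensions = 165

165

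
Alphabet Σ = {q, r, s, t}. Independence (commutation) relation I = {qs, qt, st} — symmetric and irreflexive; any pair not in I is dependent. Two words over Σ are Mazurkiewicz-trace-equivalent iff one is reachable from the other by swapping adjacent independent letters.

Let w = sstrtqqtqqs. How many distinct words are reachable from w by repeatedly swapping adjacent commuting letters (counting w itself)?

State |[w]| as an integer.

drop 0:s onto floor
drop 1:s onto {0:s}
drop 2:t onto floor
drop 3:r onto {1:s, 2:t}
drop 4:t onto {3:r}
drop 5:q onto {3:r}
drop 6:q onto {5:q}
drop 7:t onto {4:t}
drop 8:q onto {6:q}
drop 9:q onto {8:q}
drop 10:s onto {3:r}
ground layer = {0:s, 2:t}
drop-orders for the pieces not yet dropped (sum over which currently-grounded one goes next):
  1 to go: {7} 1  {9} 1  {10} 1
  2 to go: {4,7} 1  {7,9} 2  {7,10} 2  {8,9} 1  {9,10} 2
  3 to go: {4,7,9} 3  {4,7,10} 3  {6,8,9} 1  {7,8,9} 3  {7,9,10} 6  {8,9,10} 3
  4 to go: {4,7,8,9} 6  {4,7,9,10} 12  {5,6,8,9} 1  {6,7,8,9} 4  {6,8,9,10} 4  {7,8,9,10} 12
  5 to go: {4,6,7,8,9} 10  {4,7,8,9,10} 30  {5,6,7,8,9} 5  {5,6,8,9,10} 5  {6,7,8,9,10} 20
  6 to go: {4,5,6,7,8,9} 15  {4,6,7,8,9,10} 60  {5,6,7,8,9,10} 30
  7 to go: {4,5,6,7,8,9,10} 105
  8 to go: {3,4,5,6,7,8,9,10} 105
  9 to go: {1,3,4,5,6,7,8,9,10} 105  {2,3,4,5,6,7,8,9,10} 105
  if 0:s drops first: 210 orders
  if 2:t drops first: 105 orders
heap linearizations: 315

315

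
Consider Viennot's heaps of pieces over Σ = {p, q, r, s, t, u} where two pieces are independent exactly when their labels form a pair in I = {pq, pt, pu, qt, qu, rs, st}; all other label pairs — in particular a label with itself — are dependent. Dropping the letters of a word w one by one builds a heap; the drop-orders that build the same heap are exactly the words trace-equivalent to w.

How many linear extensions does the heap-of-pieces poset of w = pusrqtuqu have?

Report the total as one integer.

#0=p has no predecessor
#1=u has no predecessor
#2=s depends on [0:p, 1:u]
#3=r depends on [0:p, 1:u]
#4=q depends on [2:s, 3:r]
#5=t depends on [3:r]
#6=u depends on [2:s, 5:t]
#7=q depends on [4:q]
#8=u depends on [6:u]
sources: [0:p, 1:u]
N(rest) = Σ N(rest − s) over sources s of rest; N(one piece) = 1:
  size 1 → [7]=1  [8]=1
  size 2 → [4,7]=1  [6,8]=1  [7,8]=2
  size 3 → [4,7,8]=3  [5,6,8]=1  [6,7,8]=3
  size 4 → [4,6,7,8]=6  [5,6,7,8]=4
  size 5 → [2,4,6,7,8]=6  [4,5,6,7,8]=10
  size 6 → [2,4,5,6,7,8]=16  [3,4,5,6,7,8]=10
  size 7 → [2,3,4,5,6,7,8]=26
  first=0(p) contributes 26
  first=1(u) contributes 26
|[w]| = 52

52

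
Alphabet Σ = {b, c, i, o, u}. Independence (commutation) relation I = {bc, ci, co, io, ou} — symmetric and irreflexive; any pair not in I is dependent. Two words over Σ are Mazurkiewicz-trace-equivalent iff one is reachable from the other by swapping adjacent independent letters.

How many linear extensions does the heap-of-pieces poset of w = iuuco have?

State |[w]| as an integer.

drop 0:i onto floor
drop 1:u onto {0:i}
drop 2:u onto {1:u}
drop 3:c onto {2:u}
drop 4:o onto floor
ground layer = {0:i, 4:o}
drop-orders for the pieces not yet dropped (sum over which currently-grounded one goes next):
  1 to go: {3} 1  {4} 1
  2 to go: {2,3} 1  {3,4} 2
  3 to go: {1,2,3} 1  {2,3,4} 3
  if 0:i drops first: 4 orders
  if 4:o drops first: 1 orders
heap linearizations: 5

5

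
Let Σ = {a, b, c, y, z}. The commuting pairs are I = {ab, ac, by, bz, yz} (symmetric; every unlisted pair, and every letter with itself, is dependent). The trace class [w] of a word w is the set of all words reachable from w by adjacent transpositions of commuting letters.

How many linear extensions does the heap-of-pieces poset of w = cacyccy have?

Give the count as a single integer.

3

#0=c has no predecessor
#1=a has no predecessor
#2=c depends on [0:c]
#3=y depends on [1:a, 2:c]
#4=c depends on [3:y]
#5=c depends on [4:c]
#6=y depends on [5:c]
sources: [0:c, 1:a]
N(rest) = Σ N(rest − s) over sources s of rest; N(one piece) = 1:
  size 1 → [6]=1
  size 2 → [5,6]=1
  size 3 → [4,5,6]=1
  size 4 → [3,4,5,6]=1
  size 5 → [1,3,4,5,6]=1  [2,3,4,5,6]=1
  first=0(c) contributes 2
  first=1(a) contributes 1
|[w]| = 3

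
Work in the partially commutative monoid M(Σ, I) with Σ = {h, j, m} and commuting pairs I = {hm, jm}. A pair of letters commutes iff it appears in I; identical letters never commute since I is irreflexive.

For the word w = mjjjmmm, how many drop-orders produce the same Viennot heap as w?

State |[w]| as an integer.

0(m) covers ∅
1(j) covers ∅
2(j) covers 1:j
3(j) covers 2:j
4(m) covers 0:m
5(m) covers 4:m
6(m) covers 5:m
floor of heap: 0:m, 1:j
completions by unplaced set U, small U first (add the entries for U minus each lowest piece of U):
  |U|=1: {3}:1  {6}:1
  |U|=2: {2,3}:1  {3,6}:2  {5,6}:1
  |U|=3: {1,2,3}:1  {2,3,6}:3  {3,5,6}:3  {4,5,6}:1
  |U|=4: {0,4,5,6}:1  {1,2,3,6}:4  {2,3,5,6}:6  {3,4,5,6}:4
  |U|=5: {0,3,4,5,6}:5  {1,2,3,5,6}:10  {2,3,4,5,6}:10
  start at 0(m): 20
  start at 1(j): 15
sum over floor = 35

35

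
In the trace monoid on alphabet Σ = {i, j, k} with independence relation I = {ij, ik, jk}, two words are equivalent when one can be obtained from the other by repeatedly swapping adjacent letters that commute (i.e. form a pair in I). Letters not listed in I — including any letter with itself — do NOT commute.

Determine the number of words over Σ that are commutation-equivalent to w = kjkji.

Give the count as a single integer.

piece 0:k — minimal
piece 1:j — minimal
piece 2:k rests on {0:k}
piece 3:j rests on {1:j}
piece 4:i — minimal
minimal pieces: {0:k, 1:j, 4:i}
ways to finish when only these pieces remain (= sum over removing one remaining piece with nothing left below it):
  1 left: {2}→1  {3}→1  {4}→1
  2 left: {0,2}→1  {1,3}→1  {2,3}→2  {2,4}→2  {3,4}→2
  3 left: {0,2,3}→3  {0,2,4}→3  {1,2,3}→3  {1,3,4}→3  {2,3,4}→6
  placing 0:k first → 12 extensions
  placing 1:j first → 12 extensions
  placing 4:i first → 6 extensions
total linear extensions = 30

30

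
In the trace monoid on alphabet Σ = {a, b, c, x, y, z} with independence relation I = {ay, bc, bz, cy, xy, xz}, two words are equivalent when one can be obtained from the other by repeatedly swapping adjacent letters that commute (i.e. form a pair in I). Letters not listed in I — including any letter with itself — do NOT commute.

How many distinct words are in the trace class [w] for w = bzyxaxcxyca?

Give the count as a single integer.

100

piece 0:b — minimal
piece 1:z — minimal
piece 2:y rests on {0:b, 1:z}
piece 3:x rests on {0:b}
piece 4:a rests on {1:z, 3:x}
piece 5:x rests on {4:a}
piece 6:c rests on {5:x}
piece 7:x rests on {6:c}
piece 8:y rests on {2:y}
piece 9:c rests on {7:x}
piece 10:a rests on {9:c}
minimal pieces: {0:b, 1:z}
ways to finish when only these pieces remain (= sum over removing one remaining piece with nothing left below it):
  1 left: {8}→1  {10}→1
  2 left: {2,8}→1  {8,10}→2  {9,10}→1
  3 left: {2,8,10}→3  {7,9,10}→1  {8,9,10}→3
  4 left: {2,8,9,10}→6  {6,7,9,10}→1  {7,8,9,10}→4
  5 left: {2,7,8,9,10}→10  {5,6,7,9,10}→1  {6,7,8,9,10}→5
  6 left: {2,6,7,8,9,10}→15  {4,5,6,7,9,10}→1  {5,6,7,8,9,10}→6
  7 left: {2,5,6,7,8,9,10}→21  {3,4,5,6,7,9,10}→1  {4,5,6,7,8,9,10}→7
  8 left: {2,4,5,6,7,8,9,10}→28  {3,4,5,6,7,8,9,10}→8
  9 left: {1,2,4,5,6,7,8,9,10}→28  {2,3,4,5,6,7,8,9,10}→36
  placing 0:b first → 64 extensions
  placing 1:z first → 36 extensions
total linear extensions = 100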